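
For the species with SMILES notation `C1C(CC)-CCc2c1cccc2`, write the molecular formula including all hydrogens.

C12H16

Heavy atoms from the SMILES: 12 C.
Implicit hydrogens by atom environment:
  4 × C: 2 H each → 8
  4 × C (aromatic): 1 H each → 4
  2 × C (aromatic): no H
  1 × C: 3 H
  1 × C: 1 H
  Total hydrogens = 16.
Molecular formula: C12H16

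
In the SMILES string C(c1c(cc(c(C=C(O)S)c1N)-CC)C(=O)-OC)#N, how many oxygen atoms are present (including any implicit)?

The symbol for oxygen appears 3 times in the SMILES.

3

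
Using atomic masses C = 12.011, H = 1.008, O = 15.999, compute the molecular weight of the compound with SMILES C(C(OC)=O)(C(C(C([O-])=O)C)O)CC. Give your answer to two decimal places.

203.21

Molecular formula: C9H15O5-.
M = 9×12.011 + 15×1.008 + 5×15.999 = 203.21 g/mol.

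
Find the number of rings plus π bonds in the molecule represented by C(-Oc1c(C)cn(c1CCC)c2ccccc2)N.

Molecular formula from the SMILES: C15H20N2O.
DoU = (2C + 2 + N − H − X)/2 = (2·15 + 2 + 2 − 20 − 0)/2 = 14/2 = 7.
(Structurally: 2 ring(s) + 5 π bond(s) = 7.)

7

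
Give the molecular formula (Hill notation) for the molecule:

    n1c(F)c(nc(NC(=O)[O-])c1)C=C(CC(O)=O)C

C10H9FN3O4-

Heavy atoms from the SMILES: 10 C, 1 F, 3 N, 4 O.
Implicit hydrogens by atom environment:
  3 × C (aromatic): no H
  3 × C: no H
  2 × N (aromatic): no H
  2 × O: no H
  1 × C: 3 H
  1 × C: 2 H
  1 × C (aromatic): 1 H
  1 × C: 1 H
  1 × F: no H
  1 × N: 1 H
  1 × O: 1 H
  1 × O (charge -1): no H
  Total hydrogens = 9.
Net charge -1.
Molecular formula: C10H9FN3O4-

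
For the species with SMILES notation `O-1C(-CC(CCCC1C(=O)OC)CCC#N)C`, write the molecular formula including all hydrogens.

C13H21NO3

Heavy atoms from the SMILES: 13 C, 1 N, 3 O.
Implicit hydrogens by atom environment:
  6 × C: 2 H each → 12
  3 × C: 1 H each → 3
  3 × O: no H
  2 × C: 3 H each → 6
  2 × C: no H
  1 × N: no H
  Total hydrogens = 21.
Molecular formula: C13H21NO3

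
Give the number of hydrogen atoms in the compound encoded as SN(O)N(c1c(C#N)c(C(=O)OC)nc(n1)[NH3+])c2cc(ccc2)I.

Hydrogens are implicit in SMILES; fill each atom to its normal valence:
  6 × C (aromatic): no H
  4 × C (aromatic): 1 H each → 4
  3 × N: no H
  2 × C: no H
  2 × N (aromatic): no H
  2 × O: no H
  1 × C: 3 H
  1 × I: no H
  1 × N (charge +1): 3 H
  1 × O: 1 H
  1 × S: 1 H
  Total hydrogens = 12.

12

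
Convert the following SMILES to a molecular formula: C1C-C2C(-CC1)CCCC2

Heavy atoms from the SMILES: 10 C.
Implicit hydrogens by atom environment:
  8 × C: 2 H each → 16
  2 × C: 1 H each → 2
  Total hydrogens = 18.
Molecular formula: C10H18

C10H18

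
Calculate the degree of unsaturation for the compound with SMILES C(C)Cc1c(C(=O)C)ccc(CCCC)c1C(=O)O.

Molecular formula from the SMILES: C16H22O3.
DoU = (2C + 2 + N − H − X)/2 = (2·16 + 2 + 0 − 22 − 0)/2 = 12/2 = 6.
(Structurally: 1 ring(s) + 5 π bond(s) = 6.)

6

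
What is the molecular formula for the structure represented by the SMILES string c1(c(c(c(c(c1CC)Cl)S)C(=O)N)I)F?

C9H8ClFINOS

Heavy atoms from the SMILES: 9 C, 1 Cl, 1 F, 1 I, 1 N, 1 O, 1 S.
Implicit hydrogens by atom environment:
  6 × C (aromatic): no H
  1 × C: 3 H
  1 × C: 2 H
  1 × C: no H
  1 × Cl: no H
  1 × F: no H
  1 × I: no H
  1 × N: 2 H
  1 × O: no H
  1 × S: 1 H
  Total hydrogens = 8.
Molecular formula: C9H8ClFINOS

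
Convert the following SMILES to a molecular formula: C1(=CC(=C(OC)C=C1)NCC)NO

Heavy atoms from the SMILES: 9 C, 2 N, 2 O.
Implicit hydrogens by atom environment:
  3 × C (aromatic): 1 H each → 3
  3 × C (aromatic): no H
  2 × C: 3 H each → 6
  2 × N: 1 H each → 2
  1 × C: 2 H
  1 × O: 1 H
  1 × O: no H
  Total hydrogens = 14.
Molecular formula: C9H14N2O2

C9H14N2O2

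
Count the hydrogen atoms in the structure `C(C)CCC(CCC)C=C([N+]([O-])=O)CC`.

Hydrogens are implicit in SMILES; fill each atom to its normal valence:
  6 × C: 2 H each → 12
  3 × C: 3 H each → 9
  2 × C: 1 H each → 2
  1 × C: no H
  1 × N (charge +1): no H
  1 × O: no H
  1 × O (charge -1): no H
  Total hydrogens = 23.

23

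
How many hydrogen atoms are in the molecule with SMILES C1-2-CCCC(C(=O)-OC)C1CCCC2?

Hydrogens are implicit in SMILES; fill each atom to its normal valence:
  7 × C: 2 H each → 14
  3 × C: 1 H each → 3
  2 × O: no H
  1 × C: 3 H
  1 × C: no H
  Total hydrogens = 20.

20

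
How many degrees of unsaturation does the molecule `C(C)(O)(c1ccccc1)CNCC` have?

Molecular formula from the SMILES: C11H17NO.
DoU = (2C + 2 + N − H − X)/2 = (2·11 + 2 + 1 − 17 − 0)/2 = 8/2 = 4.
(Structurally: 1 ring(s) + 3 π bond(s) = 4.)

4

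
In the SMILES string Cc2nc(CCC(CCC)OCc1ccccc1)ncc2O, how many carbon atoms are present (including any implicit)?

The symbol for carbon appears 18 times in the SMILES. Lowercase c denotes aromatic carbon and counts toward C.

18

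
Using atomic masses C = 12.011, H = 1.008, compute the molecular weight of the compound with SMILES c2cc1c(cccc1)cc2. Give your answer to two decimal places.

Molecular formula: C10H8.
M = 10×12.011 + 8×1.008 = 128.17 g/mol.

128.17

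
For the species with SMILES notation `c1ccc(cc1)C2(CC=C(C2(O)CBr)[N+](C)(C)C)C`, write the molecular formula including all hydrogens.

Heavy atoms from the SMILES: 1 Br, 16 C, 1 N, 1 O.
Implicit hydrogens by atom environment:
  5 × C (aromatic): 1 H each → 5
  4 × C: 3 H each → 12
  3 × C: no H
  2 × C: 2 H each → 4
  1 × Br: no H
  1 × C: 1 H
  1 × C (aromatic): no H
  1 × N (charge +1): no H
  1 × O: 1 H
  Total hydrogens = 23.
Net charge +1.
Molecular formula: C16H23BrNO+

C16H23BrNO+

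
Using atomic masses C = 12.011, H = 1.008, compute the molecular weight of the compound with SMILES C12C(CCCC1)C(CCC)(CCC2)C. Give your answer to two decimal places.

Molecular formula: C14H26.
M = 14×12.011 + 26×1.008 = 194.36 g/mol.

194.36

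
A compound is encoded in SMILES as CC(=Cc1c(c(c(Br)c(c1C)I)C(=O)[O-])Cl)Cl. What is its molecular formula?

C11H7BrCl2IO2-

Heavy atoms from the SMILES: 1 Br, 11 C, 2 Cl, 1 I, 2 O.
Implicit hydrogens by atom environment:
  6 × C (aromatic): no H
  2 × C: 3 H each → 6
  2 × C: no H
  2 × Cl: no H
  1 × Br: no H
  1 × C: 1 H
  1 × I: no H
  1 × O: no H
  1 × O (charge -1): no H
  Total hydrogens = 7.
Net charge -1.
Molecular formula: C11H7BrCl2IO2-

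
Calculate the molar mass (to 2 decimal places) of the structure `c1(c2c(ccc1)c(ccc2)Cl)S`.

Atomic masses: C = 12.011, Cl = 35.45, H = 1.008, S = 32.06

194.68

Molecular formula: C10H7ClS.
M = 10×12.011 + 1×35.45 + 7×1.008 + 1×32.06 = 194.68 g/mol.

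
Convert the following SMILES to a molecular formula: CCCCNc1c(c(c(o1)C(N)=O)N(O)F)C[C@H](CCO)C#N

C14H21FN4O4

Heavy atoms from the SMILES: 14 C, 1 F, 4 N, 4 O.
Implicit hydrogens by atom environment:
  6 × C: 2 H each → 12
  4 × C (aromatic): no H
  2 × C: no H
  2 × N: no H
  2 × O: 1 H each → 2
  1 × C: 3 H
  1 × C: 1 H
  1 × F: no H
  1 × N: 2 H
  1 × N: 1 H
  1 × O (aromatic): no H
  1 × O: no H
  Total hydrogens = 21.
Molecular formula: C14H21FN4O4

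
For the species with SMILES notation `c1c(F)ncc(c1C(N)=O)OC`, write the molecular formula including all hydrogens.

Heavy atoms from the SMILES: 7 C, 1 F, 2 N, 2 O.
Implicit hydrogens by atom environment:
  3 × C (aromatic): no H
  2 × C (aromatic): 1 H each → 2
  2 × O: no H
  1 × C: 3 H
  1 × C: no H
  1 × F: no H
  1 × N: 2 H
  1 × N (aromatic): no H
  Total hydrogens = 7.
Molecular formula: C7H7FN2O2

C7H7FN2O2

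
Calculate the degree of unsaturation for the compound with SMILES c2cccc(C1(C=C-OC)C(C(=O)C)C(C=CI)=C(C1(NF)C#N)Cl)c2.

Molecular formula from the SMILES: C19H17ClFIN2O2.
DoU = (2C + 2 + N − H − X)/2 = (2·19 + 2 + 2 − 17 − 3)/2 = 22/2 = 11.
(Structurally: 2 ring(s) + 9 π bond(s) = 11.)

11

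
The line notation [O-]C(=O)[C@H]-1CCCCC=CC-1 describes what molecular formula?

Heavy atoms from the SMILES: 9 C, 2 O.
Implicit hydrogens by atom environment:
  5 × C: 2 H each → 10
  3 × C: 1 H each → 3
  1 × C: no H
  1 × O: no H
  1 × O (charge -1): no H
  Total hydrogens = 13.
Net charge -1.
Molecular formula: C9H13O2-

C9H13O2-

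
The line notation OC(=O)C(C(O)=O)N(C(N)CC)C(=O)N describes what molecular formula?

C7H13N3O5

Heavy atoms from the SMILES: 7 C, 3 N, 5 O.
Implicit hydrogens by atom environment:
  3 × C: no H
  3 × O: no H
  2 × C: 1 H each → 2
  2 × N: 2 H each → 4
  2 × O: 1 H each → 2
  1 × C: 3 H
  1 × C: 2 H
  1 × N: no H
  Total hydrogens = 13.
Molecular formula: C7H13N3O5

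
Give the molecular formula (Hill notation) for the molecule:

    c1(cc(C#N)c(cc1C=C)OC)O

Heavy atoms from the SMILES: 10 C, 1 N, 2 O.
Implicit hydrogens by atom environment:
  4 × C (aromatic): no H
  2 × C (aromatic): 1 H each → 2
  1 × C: 3 H
  1 × C: 2 H
  1 × C: 1 H
  1 × C: no H
  1 × N: no H
  1 × O: 1 H
  1 × O: no H
  Total hydrogens = 9.
Molecular formula: C10H9NO2

C10H9NO2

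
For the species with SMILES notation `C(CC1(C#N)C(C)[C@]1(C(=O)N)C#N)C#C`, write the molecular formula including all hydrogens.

Heavy atoms from the SMILES: 11 C, 3 N, 1 O.
Implicit hydrogens by atom environment:
  6 × C: no H
  2 × C: 2 H each → 4
  2 × C: 1 H each → 2
  2 × N: no H
  1 × C: 3 H
  1 × N: 2 H
  1 × O: no H
  Total hydrogens = 11.
Molecular formula: C11H11N3O

C11H11N3O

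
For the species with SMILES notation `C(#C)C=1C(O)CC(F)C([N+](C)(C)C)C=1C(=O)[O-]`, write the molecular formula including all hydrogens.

C12H16FNO3

Heavy atoms from the SMILES: 12 C, 1 F, 1 N, 3 O.
Implicit hydrogens by atom environment:
  4 × C: 1 H each → 4
  4 × C: no H
  3 × C: 3 H each → 9
  1 × C: 2 H
  1 × F: no H
  1 × N (charge +1): no H
  1 × O: 1 H
  1 × O: no H
  1 × O (charge -1): no H
  Total hydrogens = 16.
Molecular formula: C12H16FNO3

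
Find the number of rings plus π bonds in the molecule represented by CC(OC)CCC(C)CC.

0

Molecular formula from the SMILES: C9H20O.
DoU = (2C + 2 + N − H − X)/2 = (2·9 + 2 + 0 − 20 − 0)/2 = 0/2 = 0.
(Structurally: 0 ring(s) + 0 π bond(s) = 0.)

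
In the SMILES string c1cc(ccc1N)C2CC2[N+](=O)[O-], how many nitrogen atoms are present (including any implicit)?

2

The symbol for nitrogen appears 2 times in the SMILES.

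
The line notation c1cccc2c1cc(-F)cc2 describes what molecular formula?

Heavy atoms from the SMILES: 10 C, 1 F.
Implicit hydrogens by atom environment:
  7 × C (aromatic): 1 H each → 7
  3 × C (aromatic): no H
  1 × F: no H
  Total hydrogens = 7.
Molecular formula: C10H7F

C10H7F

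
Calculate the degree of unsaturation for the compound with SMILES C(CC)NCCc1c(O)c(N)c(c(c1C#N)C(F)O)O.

Molecular formula from the SMILES: C13H18FN3O3.
DoU = (2C + 2 + N − H − X)/2 = (2·13 + 2 + 3 − 18 − 1)/2 = 12/2 = 6.
(Structurally: 1 ring(s) + 5 π bond(s) = 6.)

6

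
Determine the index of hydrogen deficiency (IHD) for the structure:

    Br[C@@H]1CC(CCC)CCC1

Molecular formula from the SMILES: C9H17Br.
DoU = (2C + 2 + N − H − X)/2 = (2·9 + 2 + 0 − 17 − 1)/2 = 2/2 = 1.
(Structurally: 1 ring(s) + 0 π bond(s) = 1.)

1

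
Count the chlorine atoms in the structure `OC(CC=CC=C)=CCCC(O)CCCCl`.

1

The symbol for chlorine appears 1 time in the SMILES.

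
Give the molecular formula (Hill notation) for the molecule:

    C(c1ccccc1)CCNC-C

C11H17N

Heavy atoms from the SMILES: 11 C, 1 N.
Implicit hydrogens by atom environment:
  5 × C (aromatic): 1 H each → 5
  4 × C: 2 H each → 8
  1 × C: 3 H
  1 × C (aromatic): no H
  1 × N: 1 H
  Total hydrogens = 17.
Molecular formula: C11H17N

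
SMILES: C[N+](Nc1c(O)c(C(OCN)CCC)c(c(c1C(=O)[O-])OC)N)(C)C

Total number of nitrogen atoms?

The symbol for nitrogen appears 4 times in the SMILES.

4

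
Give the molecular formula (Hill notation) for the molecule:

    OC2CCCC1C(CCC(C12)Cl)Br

C10H16BrClO

Heavy atoms from the SMILES: 1 Br, 10 C, 1 Cl, 1 O.
Implicit hydrogens by atom environment:
  5 × C: 2 H each → 10
  5 × C: 1 H each → 5
  1 × Br: no H
  1 × Cl: no H
  1 × O: 1 H
  Total hydrogens = 16.
Molecular formula: C10H16BrClO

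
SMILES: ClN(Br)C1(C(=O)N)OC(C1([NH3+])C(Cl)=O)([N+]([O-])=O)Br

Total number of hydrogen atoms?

Hydrogens are implicit in SMILES; fill each atom to its normal valence:
  5 × C: no H
  4 × O: no H
  2 × Br: no H
  2 × Cl: no H
  1 × N (charge +1): 3 H
  1 × N: 2 H
  1 × N (charge +1): no H
  1 × N: no H
  1 × O (charge -1): no H
  Total hydrogens = 5.

5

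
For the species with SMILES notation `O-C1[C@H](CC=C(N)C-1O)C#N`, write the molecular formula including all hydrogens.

Heavy atoms from the SMILES: 7 C, 2 N, 2 O.
Implicit hydrogens by atom environment:
  4 × C: 1 H each → 4
  2 × C: no H
  2 × O: 1 H each → 2
  1 × C: 2 H
  1 × N: 2 H
  1 × N: no H
  Total hydrogens = 10.
Molecular formula: C7H10N2O2

C7H10N2O2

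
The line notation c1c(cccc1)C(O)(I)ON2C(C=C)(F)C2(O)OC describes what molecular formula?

Heavy atoms from the SMILES: 12 C, 1 F, 1 I, 1 N, 4 O.
Implicit hydrogens by atom environment:
  5 × C (aromatic): 1 H each → 5
  3 × C: no H
  2 × O: 1 H each → 2
  2 × O: no H
  1 × C: 3 H
  1 × C: 2 H
  1 × C: 1 H
  1 × C (aromatic): no H
  1 × F: no H
  1 × I: no H
  1 × N: no H
  Total hydrogens = 13.
Molecular formula: C12H13FINO4

C12H13FINO4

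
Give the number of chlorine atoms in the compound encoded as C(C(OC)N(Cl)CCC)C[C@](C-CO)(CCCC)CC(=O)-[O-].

The symbol for chlorine appears 1 time in the SMILES.

1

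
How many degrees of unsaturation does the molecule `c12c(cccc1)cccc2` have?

Molecular formula from the SMILES: C10H8.
DoU = (2C + 2 + N − H − X)/2 = (2·10 + 2 + 0 − 8 − 0)/2 = 14/2 = 7.
(Structurally: 2 ring(s) + 5 π bond(s) = 7.)

7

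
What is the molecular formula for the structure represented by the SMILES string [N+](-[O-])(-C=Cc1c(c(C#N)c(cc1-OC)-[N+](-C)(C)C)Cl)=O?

C13H15ClN3O3+

Heavy atoms from the SMILES: 13 C, 1 Cl, 3 N, 3 O.
Implicit hydrogens by atom environment:
  5 × C (aromatic): no H
  4 × C: 3 H each → 12
  2 × C: 1 H each → 2
  2 × N (charge +1): no H
  2 × O: no H
  1 × C (aromatic): 1 H
  1 × C: no H
  1 × Cl: no H
  1 × N: no H
  1 × O (charge -1): no H
  Total hydrogens = 15.
Net charge +1.
Molecular formula: C13H15ClN3O3+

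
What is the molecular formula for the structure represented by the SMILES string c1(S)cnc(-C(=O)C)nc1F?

Heavy atoms from the SMILES: 6 C, 1 F, 2 N, 1 O, 1 S.
Implicit hydrogens by atom environment:
  3 × C (aromatic): no H
  2 × N (aromatic): no H
  1 × C: 3 H
  1 × C (aromatic): 1 H
  1 × C: no H
  1 × F: no H
  1 × O: no H
  1 × S: 1 H
  Total hydrogens = 5.
Molecular formula: C6H5FN2OS

C6H5FN2OS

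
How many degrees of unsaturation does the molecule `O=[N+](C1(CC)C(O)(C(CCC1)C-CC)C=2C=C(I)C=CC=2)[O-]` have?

6

Molecular formula from the SMILES: C17H24INO3.
DoU = (2C + 2 + N − H − X)/2 = (2·17 + 2 + 1 − 24 − 1)/2 = 12/2 = 6.
(Structurally: 2 ring(s) + 4 π bond(s) = 6.)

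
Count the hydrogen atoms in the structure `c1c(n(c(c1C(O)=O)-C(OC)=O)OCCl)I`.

Hydrogens are implicit in SMILES; fill each atom to its normal valence:
  4 × O: no H
  3 × C (aromatic): no H
  2 × C: no H
  1 × C: 3 H
  1 × C: 2 H
  1 × C (aromatic): 1 H
  1 × Cl: no H
  1 × I: no H
  1 × N (aromatic): no H
  1 × O: 1 H
  Total hydrogens = 7.

7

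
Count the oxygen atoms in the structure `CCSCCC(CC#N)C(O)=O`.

The symbol for oxygen appears 2 times in the SMILES.

2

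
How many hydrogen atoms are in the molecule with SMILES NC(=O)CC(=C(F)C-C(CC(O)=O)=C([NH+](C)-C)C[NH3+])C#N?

Hydrogens are implicit in SMILES; fill each atom to its normal valence:
  7 × C: no H
  4 × C: 2 H each → 8
  2 × C: 3 H each → 6
  2 × O: no H
  1 × F: no H
  1 × N (charge +1): 3 H
  1 × N: 2 H
  1 × N (charge +1): 1 H
  1 × N: no H
  1 × O: 1 H
  Total hydrogens = 21.

21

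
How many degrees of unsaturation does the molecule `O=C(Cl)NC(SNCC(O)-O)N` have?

Molecular formula from the SMILES: C4H10ClN3O3S.
DoU = (2C + 2 + N − H − X)/2 = (2·4 + 2 + 3 − 10 − 1)/2 = 2/2 = 1.
(Structurally: 0 ring(s) + 1 π bond(s) = 1.)

1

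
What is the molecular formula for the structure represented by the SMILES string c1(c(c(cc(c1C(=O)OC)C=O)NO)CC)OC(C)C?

Heavy atoms from the SMILES: 14 C, 1 N, 5 O.
Implicit hydrogens by atom environment:
  5 × C (aromatic): no H
  4 × C: 3 H each → 12
  4 × O: no H
  2 × C: 1 H each → 2
  1 × C: 2 H
  1 × C (aromatic): 1 H
  1 × C: no H
  1 × N: 1 H
  1 × O: 1 H
  Total hydrogens = 19.
Molecular formula: C14H19NO5

C14H19NO5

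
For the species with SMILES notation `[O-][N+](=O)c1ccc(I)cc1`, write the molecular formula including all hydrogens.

Heavy atoms from the SMILES: 6 C, 1 I, 1 N, 2 O.
Implicit hydrogens by atom environment:
  4 × C (aromatic): 1 H each → 4
  2 × C (aromatic): no H
  1 × I: no H
  1 × N (charge +1): no H
  1 × O: no H
  1 × O (charge -1): no H
  Total hydrogens = 4.
Molecular formula: C6H4INO2

C6H4INO2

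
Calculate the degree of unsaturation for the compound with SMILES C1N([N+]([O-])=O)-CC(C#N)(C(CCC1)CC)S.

Molecular formula from the SMILES: C10H17N3O2S.
DoU = (2C + 2 + N − H − X)/2 = (2·10 + 2 + 3 − 17 − 0)/2 = 8/2 = 4.
(Structurally: 1 ring(s) + 3 π bond(s) = 4.)

4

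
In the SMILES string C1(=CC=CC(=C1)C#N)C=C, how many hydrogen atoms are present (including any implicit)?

7

Hydrogens are implicit in SMILES; fill each atom to its normal valence:
  4 × C (aromatic): 1 H each → 4
  2 × C (aromatic): no H
  1 × C: 2 H
  1 × C: 1 H
  1 × C: no H
  1 × N: no H
  Total hydrogens = 7.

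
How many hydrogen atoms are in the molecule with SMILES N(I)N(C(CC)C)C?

13

Hydrogens are implicit in SMILES; fill each atom to its normal valence:
  3 × C: 3 H each → 9
  1 × C: 2 H
  1 × C: 1 H
  1 × I: no H
  1 × N: 1 H
  1 × N: no H
  Total hydrogens = 13.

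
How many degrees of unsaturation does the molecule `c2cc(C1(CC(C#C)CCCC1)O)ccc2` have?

Molecular formula from the SMILES: C15H18O.
DoU = (2C + 2 + N − H − X)/2 = (2·15 + 2 + 0 − 18 − 0)/2 = 14/2 = 7.
(Structurally: 2 ring(s) + 5 π bond(s) = 7.)

7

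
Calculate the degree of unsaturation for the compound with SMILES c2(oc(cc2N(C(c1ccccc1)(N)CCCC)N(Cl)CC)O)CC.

7

Molecular formula from the SMILES: C19H28ClN3O2.
DoU = (2C + 2 + N − H − X)/2 = (2·19 + 2 + 3 − 28 − 1)/2 = 14/2 = 7.
(Structurally: 2 ring(s) + 5 π bond(s) = 7.)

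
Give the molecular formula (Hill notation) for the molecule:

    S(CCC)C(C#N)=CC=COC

C9H13NOS

Heavy atoms from the SMILES: 9 C, 1 N, 1 O, 1 S.
Implicit hydrogens by atom environment:
  3 × C: 1 H each → 3
  2 × C: 3 H each → 6
  2 × C: 2 H each → 4
  2 × C: no H
  1 × N: no H
  1 × O: no H
  1 × S: no H
  Total hydrogens = 13.
Molecular formula: C9H13NOS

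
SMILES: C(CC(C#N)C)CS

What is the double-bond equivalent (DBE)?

Molecular formula from the SMILES: C6H11NS.
DoU = (2C + 2 + N − H − X)/2 = (2·6 + 2 + 1 − 11 − 0)/2 = 4/2 = 2.
(Structurally: 0 ring(s) + 2 π bond(s) = 2.)

2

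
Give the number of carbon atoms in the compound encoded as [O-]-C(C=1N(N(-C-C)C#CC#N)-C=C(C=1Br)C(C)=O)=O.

The symbol for carbon appears 12 times in the SMILES.

12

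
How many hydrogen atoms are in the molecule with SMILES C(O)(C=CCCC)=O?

Hydrogens are implicit in SMILES; fill each atom to its normal valence:
  2 × C: 2 H each → 4
  2 × C: 1 H each → 2
  1 × C: 3 H
  1 × C: no H
  1 × O: 1 H
  1 × O: no H
  Total hydrogens = 10.

10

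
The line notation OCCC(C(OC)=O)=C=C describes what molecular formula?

Heavy atoms from the SMILES: 7 C, 3 O.
Implicit hydrogens by atom environment:
  3 × C: 2 H each → 6
  3 × C: no H
  2 × O: no H
  1 × C: 3 H
  1 × O: 1 H
  Total hydrogens = 10.
Molecular formula: C7H10O3

C7H10O3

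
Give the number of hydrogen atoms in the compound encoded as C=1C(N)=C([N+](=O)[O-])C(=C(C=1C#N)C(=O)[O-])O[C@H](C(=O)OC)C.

Hydrogens are implicit in SMILES; fill each atom to its normal valence:
  5 × C (aromatic): no H
  5 × O: no H
  3 × C: no H
  2 × C: 3 H each → 6
  2 × O (charge -1): no H
  1 × C (aromatic): 1 H
  1 × C: 1 H
  1 × N: 2 H
  1 × N: no H
  1 × N (charge +1): no H
  Total hydrogens = 10.

10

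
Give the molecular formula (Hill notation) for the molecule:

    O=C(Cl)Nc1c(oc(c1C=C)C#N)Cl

Heavy atoms from the SMILES: 8 C, 2 Cl, 2 N, 2 O.
Implicit hydrogens by atom environment:
  4 × C (aromatic): no H
  2 × C: no H
  2 × Cl: no H
  1 × C: 2 H
  1 × C: 1 H
  1 × N: 1 H
  1 × N: no H
  1 × O (aromatic): no H
  1 × O: no H
  Total hydrogens = 4.
Molecular formula: C8H4Cl2N2O2

C8H4Cl2N2O2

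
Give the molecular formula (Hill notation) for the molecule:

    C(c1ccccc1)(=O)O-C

C8H8O2

Heavy atoms from the SMILES: 8 C, 2 O.
Implicit hydrogens by atom environment:
  5 × C (aromatic): 1 H each → 5
  2 × O: no H
  1 × C: 3 H
  1 × C (aromatic): no H
  1 × C: no H
  Total hydrogens = 8.
Molecular formula: C8H8O2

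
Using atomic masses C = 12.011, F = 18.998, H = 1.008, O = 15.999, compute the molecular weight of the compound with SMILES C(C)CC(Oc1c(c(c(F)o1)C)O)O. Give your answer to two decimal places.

204.20

Molecular formula: C9H13FO4.
M = 9×12.011 + 1×18.998 + 13×1.008 + 4×15.999 = 204.20 g/mol.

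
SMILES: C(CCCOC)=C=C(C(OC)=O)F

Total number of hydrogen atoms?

Hydrogens are implicit in SMILES; fill each atom to its normal valence:
  3 × C: 2 H each → 6
  3 × C: no H
  3 × O: no H
  2 × C: 3 H each → 6
  1 × C: 1 H
  1 × F: no H
  Total hydrogens = 13.

13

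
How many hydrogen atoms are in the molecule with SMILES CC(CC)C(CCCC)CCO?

24

Hydrogens are implicit in SMILES; fill each atom to its normal valence:
  6 × C: 2 H each → 12
  3 × C: 3 H each → 9
  2 × C: 1 H each → 2
  1 × O: 1 H
  Total hydrogens = 24.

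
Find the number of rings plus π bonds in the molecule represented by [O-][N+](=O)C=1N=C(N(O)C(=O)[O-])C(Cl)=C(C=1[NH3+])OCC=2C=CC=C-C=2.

10

Molecular formula from the SMILES: C13H11ClN4O6.
DoU = (2C + 2 + N − H − X)/2 = (2·13 + 2 + 4 − 11 − 1)/2 = 20/2 = 10.
(Structurally: 2 ring(s) + 8 π bond(s) = 10.)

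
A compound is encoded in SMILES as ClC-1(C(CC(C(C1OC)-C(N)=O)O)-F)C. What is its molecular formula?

C9H15ClFNO3

Heavy atoms from the SMILES: 9 C, 1 Cl, 1 F, 1 N, 3 O.
Implicit hydrogens by atom environment:
  4 × C: 1 H each → 4
  2 × C: 3 H each → 6
  2 × C: no H
  2 × O: no H
  1 × C: 2 H
  1 × Cl: no H
  1 × F: no H
  1 × N: 2 H
  1 × O: 1 H
  Total hydrogens = 15.
Molecular formula: C9H15ClFNO3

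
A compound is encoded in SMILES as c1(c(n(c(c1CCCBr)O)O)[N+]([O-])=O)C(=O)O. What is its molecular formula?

Heavy atoms from the SMILES: 1 Br, 8 C, 2 N, 6 O.
Implicit hydrogens by atom environment:
  4 × C (aromatic): no H
  3 × C: 2 H each → 6
  3 × O: 1 H each → 3
  2 × O: no H
  1 × Br: no H
  1 × C: no H
  1 × N (aromatic): no H
  1 × N (charge +1): no H
  1 × O (charge -1): no H
  Total hydrogens = 9.
Molecular formula: C8H9BrN2O6

C8H9BrN2O6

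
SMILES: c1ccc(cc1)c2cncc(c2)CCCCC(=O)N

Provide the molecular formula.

Heavy atoms from the SMILES: 16 C, 2 N, 1 O.
Implicit hydrogens by atom environment:
  8 × C (aromatic): 1 H each → 8
  4 × C: 2 H each → 8
  3 × C (aromatic): no H
  1 × C: no H
  1 × N: 2 H
  1 × N (aromatic): no H
  1 × O: no H
  Total hydrogens = 18.
Molecular formula: C16H18N2O

C16H18N2O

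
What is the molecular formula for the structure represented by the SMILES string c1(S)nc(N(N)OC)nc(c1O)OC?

Heavy atoms from the SMILES: 6 C, 4 N, 3 O, 1 S.
Implicit hydrogens by atom environment:
  4 × C (aromatic): no H
  2 × C: 3 H each → 6
  2 × N (aromatic): no H
  2 × O: no H
  1 × N: 2 H
  1 × N: no H
  1 × O: 1 H
  1 × S: 1 H
  Total hydrogens = 10.
Molecular formula: C6H10N4O3S

C6H10N4O3S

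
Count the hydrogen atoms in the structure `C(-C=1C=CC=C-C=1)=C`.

Hydrogens are implicit in SMILES; fill each atom to its normal valence:
  5 × C (aromatic): 1 H each → 5
  1 × C: 2 H
  1 × C: 1 H
  1 × C (aromatic): no H
  Total hydrogens = 8.

8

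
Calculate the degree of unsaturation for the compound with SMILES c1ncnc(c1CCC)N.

Molecular formula from the SMILES: C7H11N3.
DoU = (2C + 2 + N − H − X)/2 = (2·7 + 2 + 3 − 11 − 0)/2 = 8/2 = 4.
(Structurally: 1 ring(s) + 3 π bond(s) = 4.)

4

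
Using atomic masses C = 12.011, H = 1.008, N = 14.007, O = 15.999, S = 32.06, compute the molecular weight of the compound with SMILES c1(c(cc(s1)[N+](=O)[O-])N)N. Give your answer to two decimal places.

159.16

Molecular formula: C4H5N3O2S.
M = 4×12.011 + 5×1.008 + 3×14.007 + 2×15.999 + 1×32.06 = 159.16 g/mol.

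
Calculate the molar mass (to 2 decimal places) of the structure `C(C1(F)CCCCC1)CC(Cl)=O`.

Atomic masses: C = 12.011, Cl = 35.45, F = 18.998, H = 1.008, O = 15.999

Molecular formula: C9H14ClFO.
M = 9×12.011 + 1×35.45 + 1×18.998 + 14×1.008 + 1×15.999 = 192.66 g/mol.

192.66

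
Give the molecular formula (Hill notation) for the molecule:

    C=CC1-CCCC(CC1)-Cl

Heavy atoms from the SMILES: 9 C, 1 Cl.
Implicit hydrogens by atom environment:
  6 × C: 2 H each → 12
  3 × C: 1 H each → 3
  1 × Cl: no H
  Total hydrogens = 15.
Molecular formula: C9H15Cl

C9H15Cl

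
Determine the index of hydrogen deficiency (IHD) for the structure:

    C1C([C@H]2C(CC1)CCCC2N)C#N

4

Molecular formula from the SMILES: C11H18N2.
DoU = (2C + 2 + N − H − X)/2 = (2·11 + 2 + 2 − 18 − 0)/2 = 8/2 = 4.
(Structurally: 2 ring(s) + 2 π bond(s) = 4.)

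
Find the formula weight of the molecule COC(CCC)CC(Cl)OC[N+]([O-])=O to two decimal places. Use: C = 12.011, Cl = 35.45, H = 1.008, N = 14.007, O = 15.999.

225.67

Molecular formula: C8H16ClNO4.
M = 8×12.011 + 1×35.45 + 16×1.008 + 1×14.007 + 4×15.999 = 225.67 g/mol.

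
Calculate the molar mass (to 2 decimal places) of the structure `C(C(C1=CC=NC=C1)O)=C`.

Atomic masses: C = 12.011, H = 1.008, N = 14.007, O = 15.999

Molecular formula: C8H9NO.
M = 8×12.011 + 9×1.008 + 1×14.007 + 1×15.999 = 135.17 g/mol.

135.17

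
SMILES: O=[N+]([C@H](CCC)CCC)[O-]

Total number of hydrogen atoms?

15

Hydrogens are implicit in SMILES; fill each atom to its normal valence:
  4 × C: 2 H each → 8
  2 × C: 3 H each → 6
  1 × C: 1 H
  1 × N (charge +1): no H
  1 × O: no H
  1 × O (charge -1): no H
  Total hydrogens = 15.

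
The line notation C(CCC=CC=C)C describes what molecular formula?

Heavy atoms from the SMILES: 8 C.
Implicit hydrogens by atom environment:
  4 × C: 2 H each → 8
  3 × C: 1 H each → 3
  1 × C: 3 H
  Total hydrogens = 14.
Molecular formula: C8H14

C8H14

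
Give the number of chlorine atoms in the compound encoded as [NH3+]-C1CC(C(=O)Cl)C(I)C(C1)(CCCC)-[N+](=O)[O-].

1

The symbol for chlorine appears 1 time in the SMILES.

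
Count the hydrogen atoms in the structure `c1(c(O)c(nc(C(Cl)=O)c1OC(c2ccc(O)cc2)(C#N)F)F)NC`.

Hydrogens are implicit in SMILES; fill each atom to its normal valence:
  7 × C (aromatic): no H
  4 × C (aromatic): 1 H each → 4
  3 × C: no H
  2 × F: no H
  2 × O: 1 H each → 2
  2 × O: no H
  1 × C: 3 H
  1 × Cl: no H
  1 × N: 1 H
  1 × N (aromatic): no H
  1 × N: no H
  Total hydrogens = 10.

10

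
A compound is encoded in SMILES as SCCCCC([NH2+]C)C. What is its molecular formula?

Heavy atoms from the SMILES: 7 C, 1 N, 1 S.
Implicit hydrogens by atom environment:
  4 × C: 2 H each → 8
  2 × C: 3 H each → 6
  1 × C: 1 H
  1 × N (charge +1): 2 H
  1 × S: 1 H
  Total hydrogens = 18.
Net charge +1.
Molecular formula: C7H18NS+

C7H18NS+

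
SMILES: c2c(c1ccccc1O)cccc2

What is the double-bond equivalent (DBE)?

8

Molecular formula from the SMILES: C12H10O.
DoU = (2C + 2 + N − H − X)/2 = (2·12 + 2 + 0 − 10 − 0)/2 = 16/2 = 8.
(Structurally: 2 ring(s) + 6 π bond(s) = 8.)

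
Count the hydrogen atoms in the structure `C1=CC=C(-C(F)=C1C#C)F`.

Hydrogens are implicit in SMILES; fill each atom to its normal valence:
  3 × C (aromatic): 1 H each → 3
  3 × C (aromatic): no H
  2 × F: no H
  1 × C: 1 H
  1 × C: no H
  Total hydrogens = 4.

4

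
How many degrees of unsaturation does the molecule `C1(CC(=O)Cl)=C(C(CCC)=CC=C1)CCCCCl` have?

Molecular formula from the SMILES: C15H20Cl2O.
DoU = (2C + 2 + N − H − X)/2 = (2·15 + 2 + 0 − 20 − 2)/2 = 10/2 = 5.
(Structurally: 1 ring(s) + 4 π bond(s) = 5.)

5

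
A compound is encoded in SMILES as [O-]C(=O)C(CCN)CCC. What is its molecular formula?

C7H14NO2-

Heavy atoms from the SMILES: 7 C, 1 N, 2 O.
Implicit hydrogens by atom environment:
  4 × C: 2 H each → 8
  1 × C: 3 H
  1 × C: 1 H
  1 × C: no H
  1 × N: 2 H
  1 × O: no H
  1 × O (charge -1): no H
  Total hydrogens = 14.
Net charge -1.
Molecular formula: C7H14NO2-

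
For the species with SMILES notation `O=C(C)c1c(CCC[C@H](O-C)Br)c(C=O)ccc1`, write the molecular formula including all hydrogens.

Heavy atoms from the SMILES: 1 Br, 14 C, 3 O.
Implicit hydrogens by atom environment:
  3 × C: 2 H each → 6
  3 × C (aromatic): 1 H each → 3
  3 × C (aromatic): no H
  3 × O: no H
  2 × C: 3 H each → 6
  2 × C: 1 H each → 2
  1 × Br: no H
  1 × C: no H
  Total hydrogens = 17.
Molecular formula: C14H17BrO3

C14H17BrO3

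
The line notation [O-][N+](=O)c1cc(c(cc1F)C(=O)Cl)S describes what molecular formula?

C7H3ClFNO3S

Heavy atoms from the SMILES: 7 C, 1 Cl, 1 F, 1 N, 3 O, 1 S.
Implicit hydrogens by atom environment:
  4 × C (aromatic): no H
  2 × C (aromatic): 1 H each → 2
  2 × O: no H
  1 × C: no H
  1 × Cl: no H
  1 × F: no H
  1 × N (charge +1): no H
  1 × O (charge -1): no H
  1 × S: 1 H
  Total hydrogens = 3.
Molecular formula: C7H3ClFNO3S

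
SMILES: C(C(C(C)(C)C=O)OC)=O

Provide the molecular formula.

C7H12O3

Heavy atoms from the SMILES: 7 C, 3 O.
Implicit hydrogens by atom environment:
  3 × C: 3 H each → 9
  3 × C: 1 H each → 3
  3 × O: no H
  1 × C: no H
  Total hydrogens = 12.
Molecular formula: C7H12O3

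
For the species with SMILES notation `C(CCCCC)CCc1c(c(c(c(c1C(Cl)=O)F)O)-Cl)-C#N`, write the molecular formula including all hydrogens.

C16H18Cl2FNO2

Heavy atoms from the SMILES: 16 C, 2 Cl, 1 F, 1 N, 2 O.
Implicit hydrogens by atom environment:
  7 × C: 2 H each → 14
  6 × C (aromatic): no H
  2 × C: no H
  2 × Cl: no H
  1 × C: 3 H
  1 × F: no H
  1 × N: no H
  1 × O: 1 H
  1 × O: no H
  Total hydrogens = 18.
Molecular formula: C16H18Cl2FNO2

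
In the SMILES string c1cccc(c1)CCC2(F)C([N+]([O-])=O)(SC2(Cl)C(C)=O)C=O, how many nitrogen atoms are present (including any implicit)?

The symbol for nitrogen appears 1 time in the SMILES.

1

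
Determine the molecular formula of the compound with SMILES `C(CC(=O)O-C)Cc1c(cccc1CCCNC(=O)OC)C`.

C17H25NO4

Heavy atoms from the SMILES: 17 C, 1 N, 4 O.
Implicit hydrogens by atom environment:
  6 × C: 2 H each → 12
  4 × O: no H
  3 × C: 3 H each → 9
  3 × C (aromatic): 1 H each → 3
  3 × C (aromatic): no H
  2 × C: no H
  1 × N: 1 H
  Total hydrogens = 25.
Molecular formula: C17H25NO4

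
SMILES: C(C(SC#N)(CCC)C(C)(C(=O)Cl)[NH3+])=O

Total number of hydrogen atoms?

14

Hydrogens are implicit in SMILES; fill each atom to its normal valence:
  4 × C: no H
  2 × C: 3 H each → 6
  2 × C: 2 H each → 4
  2 × O: no H
  1 × C: 1 H
  1 × Cl: no H
  1 × N (charge +1): 3 H
  1 × N: no H
  1 × S: no H
  Total hydrogens = 14.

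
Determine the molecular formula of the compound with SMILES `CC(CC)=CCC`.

Heavy atoms from the SMILES: 7 C.
Implicit hydrogens by atom environment:
  3 × C: 3 H each → 9
  2 × C: 2 H each → 4
  1 × C: 1 H
  1 × C: no H
  Total hydrogens = 14.
Molecular formula: C7H14

C7H14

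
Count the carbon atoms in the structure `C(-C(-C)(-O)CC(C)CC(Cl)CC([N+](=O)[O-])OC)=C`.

The symbol for carbon appears 12 times in the SMILES. (Cl is a single chlorine, not C + l.)

12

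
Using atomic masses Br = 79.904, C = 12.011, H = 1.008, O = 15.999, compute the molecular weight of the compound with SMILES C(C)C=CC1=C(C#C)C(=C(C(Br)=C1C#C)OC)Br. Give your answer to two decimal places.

Molecular formula: C15H12Br2O.
M = 2×79.904 + 15×12.011 + 12×1.008 + 1×15.999 = 368.07 g/mol.

368.07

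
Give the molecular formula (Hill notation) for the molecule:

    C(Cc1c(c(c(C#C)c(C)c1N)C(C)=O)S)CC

Heavy atoms from the SMILES: 15 C, 1 N, 1 O, 1 S.
Implicit hydrogens by atom environment:
  6 × C (aromatic): no H
  3 × C: 3 H each → 9
  3 × C: 2 H each → 6
  2 × C: no H
  1 × C: 1 H
  1 × N: 2 H
  1 × O: no H
  1 × S: 1 H
  Total hydrogens = 19.
Molecular formula: C15H19NOS

C15H19NOS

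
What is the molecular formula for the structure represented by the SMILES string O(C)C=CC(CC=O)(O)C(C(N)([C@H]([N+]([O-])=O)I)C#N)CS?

C11H16IN3O5S

Heavy atoms from the SMILES: 11 C, 1 I, 3 N, 5 O, 1 S.
Implicit hydrogens by atom environment:
  5 × C: 1 H each → 5
  3 × C: no H
  3 × O: no H
  2 × C: 2 H each → 4
  1 × C: 3 H
  1 × I: no H
  1 × N: 2 H
  1 × N: no H
  1 × N (charge +1): no H
  1 × O: 1 H
  1 × O (charge -1): no H
  1 × S: 1 H
  Total hydrogens = 16.
Molecular formula: C11H16IN3O5S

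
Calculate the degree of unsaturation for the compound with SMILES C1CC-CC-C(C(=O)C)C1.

Molecular formula from the SMILES: C9H16O.
DoU = (2C + 2 + N − H − X)/2 = (2·9 + 2 + 0 − 16 − 0)/2 = 4/2 = 2.
(Structurally: 1 ring(s) + 1 π bond(s) = 2.)

2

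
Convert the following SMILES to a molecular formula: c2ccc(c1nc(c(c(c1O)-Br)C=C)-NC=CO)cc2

C15H13BrN2O2

Heavy atoms from the SMILES: 1 Br, 15 C, 2 N, 2 O.
Implicit hydrogens by atom environment:
  6 × C (aromatic): no H
  5 × C (aromatic): 1 H each → 5
  3 × C: 1 H each → 3
  2 × O: 1 H each → 2
  1 × Br: no H
  1 × C: 2 H
  1 × N: 1 H
  1 × N (aromatic): no H
  Total hydrogens = 13.
Molecular formula: C15H13BrN2O2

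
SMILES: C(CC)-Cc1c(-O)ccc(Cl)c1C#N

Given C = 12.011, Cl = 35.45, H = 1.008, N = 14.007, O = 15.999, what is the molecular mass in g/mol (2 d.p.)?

Molecular formula: C11H12ClNO.
M = 11×12.011 + 1×35.45 + 12×1.008 + 1×14.007 + 1×15.999 = 209.67 g/mol.

209.67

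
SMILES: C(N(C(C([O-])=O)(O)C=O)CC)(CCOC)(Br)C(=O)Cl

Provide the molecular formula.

C10H14BrClNO6-

Heavy atoms from the SMILES: 1 Br, 10 C, 1 Cl, 1 N, 6 O.
Implicit hydrogens by atom environment:
  4 × C: no H
  4 × O: no H
  3 × C: 2 H each → 6
  2 × C: 3 H each → 6
  1 × Br: no H
  1 × C: 1 H
  1 × Cl: no H
  1 × N: no H
  1 × O: 1 H
  1 × O (charge -1): no H
  Total hydrogens = 14.
Net charge -1.
Molecular formula: C10H14BrClNO6-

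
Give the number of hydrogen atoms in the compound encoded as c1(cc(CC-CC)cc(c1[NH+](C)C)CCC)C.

28

Hydrogens are implicit in SMILES; fill each atom to its normal valence:
  5 × C: 3 H each → 15
  5 × C: 2 H each → 10
  4 × C (aromatic): no H
  2 × C (aromatic): 1 H each → 2
  1 × N (charge +1): 1 H
  Total hydrogens = 28.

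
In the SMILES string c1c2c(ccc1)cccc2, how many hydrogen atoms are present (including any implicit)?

Hydrogens are implicit in SMILES; fill each atom to its normal valence:
  8 × C (aromatic): 1 H each → 8
  2 × C (aromatic): no H
  Total hydrogens = 8.

8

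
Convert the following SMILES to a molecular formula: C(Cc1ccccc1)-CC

Heavy atoms from the SMILES: 10 C.
Implicit hydrogens by atom environment:
  5 × C (aromatic): 1 H each → 5
  3 × C: 2 H each → 6
  1 × C: 3 H
  1 × C (aromatic): no H
  Total hydrogens = 14.
Molecular formula: C10H14

C10H14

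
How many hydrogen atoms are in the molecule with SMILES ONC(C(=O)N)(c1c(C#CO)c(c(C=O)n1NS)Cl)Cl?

8

Hydrogens are implicit in SMILES; fill each atom to its normal valence:
  4 × C (aromatic): no H
  4 × C: no H
  2 × Cl: no H
  2 × N: 1 H each → 2
  2 × O: 1 H each → 2
  2 × O: no H
  1 × C: 1 H
  1 × N: 2 H
  1 × N (aromatic): no H
  1 × S: 1 H
  Total hydrogens = 8.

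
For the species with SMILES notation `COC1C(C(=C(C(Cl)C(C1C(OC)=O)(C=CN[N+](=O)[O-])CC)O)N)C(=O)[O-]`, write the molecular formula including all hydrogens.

Heavy atoms from the SMILES: 15 C, 1 Cl, 3 N, 8 O.
Implicit hydrogens by atom environment:
  6 × C: 1 H each → 6
  5 × C: no H
  5 × O: no H
  3 × C: 3 H each → 9
  2 × O (charge -1): no H
  1 × C: 2 H
  1 × Cl: no H
  1 × N: 2 H
  1 × N: 1 H
  1 × N (charge +1): no H
  1 × O: 1 H
  Total hydrogens = 21.
Net charge -1.
Molecular formula: C15H21ClN3O8-

C15H21ClN3O8-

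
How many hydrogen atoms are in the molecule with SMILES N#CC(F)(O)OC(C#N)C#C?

3

Hydrogens are implicit in SMILES; fill each atom to its normal valence:
  4 × C: no H
  2 × C: 1 H each → 2
  2 × N: no H
  1 × F: no H
  1 × O: 1 H
  1 × O: no H
  Total hydrogens = 3.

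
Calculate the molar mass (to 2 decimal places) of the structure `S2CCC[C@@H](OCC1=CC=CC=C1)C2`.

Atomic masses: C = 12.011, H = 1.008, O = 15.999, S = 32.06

208.32

Molecular formula: C12H16OS.
M = 12×12.011 + 16×1.008 + 1×15.999 + 1×32.06 = 208.32 g/mol.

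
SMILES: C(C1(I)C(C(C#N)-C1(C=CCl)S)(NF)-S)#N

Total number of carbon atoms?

The symbol for carbon appears 8 times in the SMILES. (Cl is a single chlorine, not C + l.)

8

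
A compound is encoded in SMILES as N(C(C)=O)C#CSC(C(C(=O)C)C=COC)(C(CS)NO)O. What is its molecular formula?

Heavy atoms from the SMILES: 13 C, 2 N, 5 O, 2 S.
Implicit hydrogens by atom environment:
  5 × C: no H
  4 × C: 1 H each → 4
  3 × C: 3 H each → 9
  3 × O: no H
  2 × N: 1 H each → 2
  2 × O: 1 H each → 2
  1 × C: 2 H
  1 × S: 1 H
  1 × S: no H
  Total hydrogens = 20.
Molecular formula: C13H20N2O5S2

C13H20N2O5S2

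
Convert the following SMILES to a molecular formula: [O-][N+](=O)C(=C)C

Heavy atoms from the SMILES: 3 C, 1 N, 2 O.
Implicit hydrogens by atom environment:
  1 × C: 3 H
  1 × C: 2 H
  1 × C: no H
  1 × N (charge +1): no H
  1 × O: no H
  1 × O (charge -1): no H
  Total hydrogens = 5.
Molecular formula: C3H5NO2

C3H5NO2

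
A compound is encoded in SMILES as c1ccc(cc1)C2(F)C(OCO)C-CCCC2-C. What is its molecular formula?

C15H21FO2

Heavy atoms from the SMILES: 15 C, 1 F, 2 O.
Implicit hydrogens by atom environment:
  5 × C: 2 H each → 10
  5 × C (aromatic): 1 H each → 5
  2 × C: 1 H each → 2
  1 × C: 3 H
  1 × C: no H
  1 × C (aromatic): no H
  1 × F: no H
  1 × O: 1 H
  1 × O: no H
  Total hydrogens = 21.
Molecular formula: C15H21FO2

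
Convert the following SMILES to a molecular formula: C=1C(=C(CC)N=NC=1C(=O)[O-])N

C7H8N3O2-

Heavy atoms from the SMILES: 7 C, 3 N, 2 O.
Implicit hydrogens by atom environment:
  3 × C (aromatic): no H
  2 × N (aromatic): no H
  1 × C: 3 H
  1 × C: 2 H
  1 × C (aromatic): 1 H
  1 × C: no H
  1 × N: 2 H
  1 × O: no H
  1 × O (charge -1): no H
  Total hydrogens = 8.
Net charge -1.
Molecular formula: C7H8N3O2-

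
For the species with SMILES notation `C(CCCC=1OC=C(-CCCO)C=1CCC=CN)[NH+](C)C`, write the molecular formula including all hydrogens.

C17H31N2O2+

Heavy atoms from the SMILES: 17 C, 2 N, 2 O.
Implicit hydrogens by atom environment:
  9 × C: 2 H each → 18
  3 × C (aromatic): no H
  2 × C: 3 H each → 6
  2 × C: 1 H each → 2
  1 × C (aromatic): 1 H
  1 × N: 2 H
  1 × N (charge +1): 1 H
  1 × O: 1 H
  1 × O (aromatic): no H
  Total hydrogens = 31.
Net charge +1.
Molecular formula: C17H31N2O2+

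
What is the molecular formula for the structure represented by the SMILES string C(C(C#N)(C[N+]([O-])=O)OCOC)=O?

Heavy atoms from the SMILES: 6 C, 2 N, 5 O.
Implicit hydrogens by atom environment:
  4 × O: no H
  2 × C: 2 H each → 4
  2 × C: no H
  1 × C: 3 H
  1 × C: 1 H
  1 × N: no H
  1 × N (charge +1): no H
  1 × O (charge -1): no H
  Total hydrogens = 8.
Molecular formula: C6H8N2O5

C6H8N2O5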